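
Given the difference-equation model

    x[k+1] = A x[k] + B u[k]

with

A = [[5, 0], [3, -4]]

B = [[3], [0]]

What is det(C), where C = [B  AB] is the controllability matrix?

AB = [[15], [9]]
Controllability matrix C = [B  AB] = [[3, 15], [0, 9]]
det(C) = 3·9 - 15·0 = 27 - 0 = 27
Since det(C) ≠ 0, rank(C) = 2 and the system is completely controllable.

27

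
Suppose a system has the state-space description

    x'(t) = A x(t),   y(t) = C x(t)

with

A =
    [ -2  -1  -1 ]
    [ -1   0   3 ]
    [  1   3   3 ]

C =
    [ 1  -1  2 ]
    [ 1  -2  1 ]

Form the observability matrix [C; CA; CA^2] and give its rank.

CA = [[1, 5, 2], [1, 2, -4]]
CA^2 = [[-5, 5, 20], [-8, -13, -7]]
Observability matrix O = [C; CA; CA^2] = [[1, -1, 2], [1, -2, 1], [1, 5, 2], [1, 2, -4], [-5, 5, 20], [-8, -13, -7]]
Take the 3×3 submatrix of O formed by rows 1, 2, 3: [[1, -1, 2], [1, -2, 1], [1, 5, 2]]. Its determinant is 1·((-2)·2 - 1·5) - (-1)·(1·2 - 1·1) + 2·(1·5 - (-2)·1) = 1·(-9) - (-1)·1 + 2·7 = 6 ≠ 0.
So rank(O) ≥ 3; since O has 3 columns, rank(O) = 3.
rank(O) = 3 = n, so the pair (A, C) is completely observable.

3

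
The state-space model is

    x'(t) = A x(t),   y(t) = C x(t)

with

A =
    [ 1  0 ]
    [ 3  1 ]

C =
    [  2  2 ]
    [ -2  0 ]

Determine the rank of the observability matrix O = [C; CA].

CA = [[8, 2], [-2, 0]]
Observability matrix O = [C; CA] = [[2, 2], [-2, 0], [8, 2], [-2, 0]]
Take the 2×2 submatrix of O formed by rows 1, 2: [[2, 2], [-2, 0]]. Its determinant is 2·0 - 2·(-2) = 0 - (-4) = 4 ≠ 0.
So rank(O) ≥ 2; since O has 2 columns, rank(O) = 2.
rank(O) = 2 = n, so the pair (A, C) is completely observable.

2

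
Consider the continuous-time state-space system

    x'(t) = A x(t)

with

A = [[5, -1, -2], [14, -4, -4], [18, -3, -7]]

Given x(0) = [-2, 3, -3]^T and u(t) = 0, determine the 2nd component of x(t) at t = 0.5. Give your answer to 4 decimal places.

det(sI - A) = s^3 - (tr A)s^2 + (M11 + M22 + M33)s - det A, where Mii is the 2×2 principal minor of A obtained by deleting row i and column i.
tr A = 5 + (-4) + (-7) = -6; M11 = (-4)·(-7) - (-4)·(-3) = 28 - 12 = 16; M22 = 5·(-7) - (-2)·18 = -35 - (-36) = 1; M33 = 5·(-4) - (-1)·14 = -20 - (-14) = -6; sum of minors = 11.
det A = 5·((-4)·(-7) - (-4)·(-3)) - (-1)·(14·(-7) - (-4)·18) + (-2)·(14·(-3) - (-4)·18) = 5·16 - (-1)·(-26) + (-2)·30 = -6.
So p(s) = det(sI - A) = s^3 + 6s^2 + 11s + 6.
Rational-root test: any integer root divides 6. Testing small divisors, s = -1 works: p(-1) = -1 + 6 + (-11) + 6 = 0, so (s + 1) is a factor.
Dividing, p(s) = (s + 1)(s^2 + 5s + 6).
Factor s^2 + 5s + 6: two numbers with sum -5 and product 6 are -2 and -3, so s^2 + 5s + 6 = (s + 2)(s + 3).
Hence p(s) = (s + 1) (s + 2) (s + 3), with roots -3, -2, -1.
The eigenvalues -3, -2, -1 are distinct and real, so A is diagonalisable and x(t) = e^{At} x(0) = V diag(e^{λ_i t}) V^{-1} x(0), where the columns of V are the eigenvectors.
λ = -3: A - (-3)I = [[8, -1, -2], [14, -1, -4], [18, -3, -4]]. v must be orthogonal to every row; (row 1) × (row 2) = [2, 4, 6], so take v_1 = [-1, -2, -3]^T.
λ = -2: A - (-2)I = [[7, -1, -2], [14, -2, -4], [18, -3, -5]]. v must be orthogonal to every row; (row 1) × (row 3) = [-1, -1, -3], so take v_2 = [-1, -1, -3]^T.
λ = -1: A - (-1)I = [[6, -1, -2], [14, -3, -4], [18, -3, -6]]. v must be orthogonal to every row; (row 1) × (row 2) = [-2, -4, -4], so take v_3 = [1, 2, 2]^T.
V = [v_1 v_2 v_3] = [[-1, -1, 1], [-2, -1, 2], [-3, -3, 2]] has det V = 1, so V^{-1} = adj(V)/det V = [[4, -1, -1], [-2, 1, 0], [3, 0, -1]].
Modal coordinates z(0) = V^{-1} x(0): 4·(-2) + (-1)·3 + (-1)·(-3) = -8; (-2)·(-2) + 1·3 + 0·(-3) = 7; 3·(-2) + 0·3 + (-1)·(-3) = -3; so z(0) = [-8, 7, -3]^T.
x_2(t) = Σ_i (v_i)_2 · z_i(0) · e^{λ_i t} (row 2 of V times the modal terms).
x_2(0.5) = (-2)·(-8)·e^{-3·0.5} + (-1)·7·e^{-2·0.5} + 2·(-3)·e^{-1·0.5} = 16·0.223130 + (-7)·0.367879 + (-6)·0.606531 = -2.6443.

-2.6443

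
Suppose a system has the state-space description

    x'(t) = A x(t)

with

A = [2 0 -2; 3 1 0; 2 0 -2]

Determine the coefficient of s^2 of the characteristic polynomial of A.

-1

Expand det(sI - A) for the 3×3 matrix.
p(s) = s^3 - s^2.
(Check: constant term = det(-A) = (-1)^3 det A = 0; coefficient of s^2 = -tr A = -1.)
The coefficient of s^2 is -1.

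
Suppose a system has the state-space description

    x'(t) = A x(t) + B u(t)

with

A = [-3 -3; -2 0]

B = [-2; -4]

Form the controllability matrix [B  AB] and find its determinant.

64

AB = [[18], [4]]
Controllability matrix C = [B  AB] = [[-2, 18], [-4, 4]]
det(C) = (-2)·4 - 18·(-4) = -8 - (-72) = 64
Since det(C) ≠ 0, rank(C) = 2 and the system is completely controllable.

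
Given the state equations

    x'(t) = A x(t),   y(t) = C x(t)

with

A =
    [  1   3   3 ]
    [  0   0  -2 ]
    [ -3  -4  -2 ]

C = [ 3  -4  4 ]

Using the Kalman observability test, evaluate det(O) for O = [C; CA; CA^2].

CA = [[-9, -7, 9]]
CA^2 = [[-36, -63, -31]]
Observability matrix O = [C; CA; CA^2] = [[3, -4, 4], [-9, -7, 9], [-36, -63, -31]]
Expanding along the first row, det(O) = 3·((-7)·(-31) - 9·(-63)) - (-4)·((-9)·(-31) - 9·(-36)) + 4·((-9)·(-63) - (-7)·(-36)) = 3·784 - (-4)·603 + 4·315 = 6024
Since det(O) ≠ 0, rank(O) = 3 and the system is completely observable.

6024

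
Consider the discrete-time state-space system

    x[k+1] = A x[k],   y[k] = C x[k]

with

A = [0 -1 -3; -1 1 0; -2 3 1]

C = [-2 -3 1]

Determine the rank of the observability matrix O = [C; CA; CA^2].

CA = [[1, 2, 7]]
CA^2 = [[-16, 22, 4]]
Observability matrix O = [C; CA; CA^2] = [[-2, -3, 1], [1, 2, 7], [-16, 22, 4]]
det(O) = (-2)·(2·4 - 7·22) - (-3)·(1·4 - 7·(-16)) + 1·(1·22 - 2·(-16)) = (-2)·(-146) - (-3)·116 + 1·54 = 694 ≠ 0, so rank(O) = 3.
rank(O) = 3 = n, so the pair (A, C) is completely observable.

3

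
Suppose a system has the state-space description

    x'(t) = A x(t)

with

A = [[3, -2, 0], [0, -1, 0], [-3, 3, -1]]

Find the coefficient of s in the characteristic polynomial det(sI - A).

-5

Expand det(sI - A) for the 3×3 matrix.
p(s) = s^3 - s^2 - 5s - 3.
(Check: constant term = det(-A) = (-1)^3 det A = -3; coefficient of s^2 = -tr A = -1.)
The coefficient of s is -5.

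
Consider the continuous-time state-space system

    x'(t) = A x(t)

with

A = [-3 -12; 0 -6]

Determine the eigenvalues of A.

det(sI - A) = s^2 - (tr A)s + det A, with tr A = (-3) + (-6) = -9 and det A = (-3)·(-6) - (-12)·0 = 18 - 0 = 18.
So p(s) = det(sI - A) = s^2 + 9s + 18.
Factor s^2 + 9s + 18: two numbers with sum -9 and product 18 are -3 and -6, so s^2 + 9s + 18 = (s + 3)(s + 6).
Hence p(s) = (s + 3) (s + 6), with roots -6, -3.
All eigenvalues have negative real part, so the system is asymptotically stable.

-6, -3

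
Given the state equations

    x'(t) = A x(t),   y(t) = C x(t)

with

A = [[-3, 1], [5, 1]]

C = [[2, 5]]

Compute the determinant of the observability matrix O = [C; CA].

CA = [[19, 7]]
Observability matrix O = [C; CA] = [[2, 5], [19, 7]]
det(O) = 2·7 - 5·19 = 14 - 95 = -81
Since det(O) ≠ 0, rank(O) = 2 and the system is completely observable.

-81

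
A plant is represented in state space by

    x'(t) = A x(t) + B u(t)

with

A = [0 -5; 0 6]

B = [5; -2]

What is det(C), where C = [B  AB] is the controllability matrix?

-40

AB = [[10], [-12]]
Controllability matrix C = [B  AB] = [[5, 10], [-2, -12]]
det(C) = 5·(-12) - 10·(-2) = -60 - (-20) = -40
Since det(C) ≠ 0, rank(C) = 2 and the system is completely controllable.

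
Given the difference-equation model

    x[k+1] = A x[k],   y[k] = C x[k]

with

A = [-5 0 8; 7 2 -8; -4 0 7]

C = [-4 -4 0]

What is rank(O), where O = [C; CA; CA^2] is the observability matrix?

CA = [[-8, -8, 0]]
CA^2 = [[-16, -16, 0]]
Observability matrix O = [C; CA; CA^2] = [[-4, -4, 0], [-8, -8, 0], [-16, -16, 0]]
Every row of O is a scalar multiple of row 1 = [-4, -4, 0] (multipliers 1, 2, 4), so the rows span a one-dimensional space.
O ≠ 0, hence rank(O) = 1.
rank(O) = 1 < n = 3, so the pair (A, C) is not completely observable.

1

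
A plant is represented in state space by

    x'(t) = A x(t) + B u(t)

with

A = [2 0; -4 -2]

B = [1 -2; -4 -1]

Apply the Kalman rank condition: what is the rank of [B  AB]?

AB = [[2, -4], [4, 10]]
Controllability matrix C = [B  AB] = [[1, -2, 2, -4], [-4, -1, 4, 10]]
Take the 2×2 submatrix of C formed by columns 1, 2: [[1, -2], [-4, -1]]. Its determinant is 1·(-1) - (-2)·(-4) = -1 - 8 = -9 ≠ 0.
So rank(C) ≥ 2; since C has 2 rows, rank(C) = 2.
rank(C) = 2 = n, so the pair (A, B) is completely controllable.

2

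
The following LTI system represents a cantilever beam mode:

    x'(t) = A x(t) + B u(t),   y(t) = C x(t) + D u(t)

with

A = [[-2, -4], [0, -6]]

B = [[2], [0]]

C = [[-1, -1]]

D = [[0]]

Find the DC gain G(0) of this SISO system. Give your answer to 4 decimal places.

-1.0000

G(0) = C(-A)^{-1}B + D = -C A^{-1} B + D.
det A = 12, so A^{-1} = (1/12)·adj(A) = [[-1/2, 1/3], [0, -1/6]]
A^{-1} B = [-1, 0]^T
C A^{-1} B = 1
G(0) = D - C A^{-1} B = 0 - (1) = -1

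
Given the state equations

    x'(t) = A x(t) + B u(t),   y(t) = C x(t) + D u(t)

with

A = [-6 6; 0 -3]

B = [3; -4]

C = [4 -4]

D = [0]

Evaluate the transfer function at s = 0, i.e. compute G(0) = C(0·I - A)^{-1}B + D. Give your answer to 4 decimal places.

G(0) = C(-A)^{-1}B + D = -C A^{-1} B + D.
det A = 18, so A^{-1} = (1/18)·adj(A) = [[-1/6, -1/3], [0, -1/3]]
A^{-1} B = [5/6, 4/3]^T
C A^{-1} B = -2
G(0) = D - C A^{-1} B = 0 - (-2) = 2

2.0000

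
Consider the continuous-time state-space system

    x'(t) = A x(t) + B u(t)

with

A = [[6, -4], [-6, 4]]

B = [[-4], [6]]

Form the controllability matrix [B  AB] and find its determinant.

AB = [[-48], [48]]
Controllability matrix C = [B  AB] = [[-4, -48], [6, 48]]
det(C) = (-4)·48 - (-48)·6 = -192 - (-288) = 96
Since det(C) ≠ 0, rank(C) = 2 and the system is completely controllable.

96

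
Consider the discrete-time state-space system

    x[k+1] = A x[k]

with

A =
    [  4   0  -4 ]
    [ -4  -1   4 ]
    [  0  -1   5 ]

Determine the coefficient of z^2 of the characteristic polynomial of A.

Expand det(zI - A) for the 3×3 matrix.
p(z) = z^3 - 8z^2 + 15z + 20.
(Check: constant term = det(-A) = (-1)^3 det A = 20; coefficient of z^2 = -tr A = -8.)
The coefficient of z^2 is -8.

-8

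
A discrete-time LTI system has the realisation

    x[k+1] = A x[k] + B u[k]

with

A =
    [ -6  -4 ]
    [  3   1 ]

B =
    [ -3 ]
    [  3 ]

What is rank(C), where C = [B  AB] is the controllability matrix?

1

AB = [[6], [-6]]
Controllability matrix C = [B  AB] = [[-3, 6], [3, -6]]
Every column of C is a scalar multiple of column 1 = [-3, 3] (multipliers 1, -2), so the columns span a one-dimensional space.
C ≠ 0, hence rank(C) = 1.
rank(C) = 1 < n = 2, so the pair (A, B) is not completely controllable.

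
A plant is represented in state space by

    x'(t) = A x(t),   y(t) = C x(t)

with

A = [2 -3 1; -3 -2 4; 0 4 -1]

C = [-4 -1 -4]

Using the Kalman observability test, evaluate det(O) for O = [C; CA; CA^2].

CA = [[-5, -2, -4]]
CA^2 = [[-4, 3, -9]]
Observability matrix O = [C; CA; CA^2] = [[-4, -1, -4], [-5, -2, -4], [-4, 3, -9]]
Expanding along the first row, det(O) = (-4)·((-2)·(-9) - (-4)·3) - (-1)·((-5)·(-9) - (-4)·(-4)) + (-4)·((-5)·3 - (-2)·(-4)) = (-4)·30 - (-1)·29 + (-4)·(-23) = 1
Since det(O) ≠ 0, rank(O) = 3 and the system is completely observable.

1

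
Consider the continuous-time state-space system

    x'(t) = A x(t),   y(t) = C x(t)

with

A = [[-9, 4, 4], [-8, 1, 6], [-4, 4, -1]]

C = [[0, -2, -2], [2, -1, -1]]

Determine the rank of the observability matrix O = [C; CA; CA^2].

2

CA = [[24, -10, -10], [-6, 3, 3]]
CA^2 = [[-96, 46, 46], [18, -9, -9]]
Observability matrix O = [C; CA; CA^2] = [[0, -2, -2], [2, -1, -1], [24, -10, -10], [-6, 3, 3], [-96, 46, 46], [18, -9, -9]]
The columns c1, c2, c3 of O are linearly dependent: -c2 + c3 = 0 (check each entry), so rank(O) ≤ 2.
The 2×2 minor from rows 1, 2, columns 1, 2 is 0·(-1) - (-2)·2 = 0 - (-4) = 4 ≠ 0, so rank(O) = 2.
rank(O) = 2 < n = 3, so the pair (A, C) is not completely observable.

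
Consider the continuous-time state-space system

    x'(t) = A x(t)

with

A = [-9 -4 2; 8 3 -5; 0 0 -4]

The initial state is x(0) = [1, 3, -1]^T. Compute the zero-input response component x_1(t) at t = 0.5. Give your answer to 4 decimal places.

-2.4336

det(sI - A) = s^3 - (tr A)s^2 + (M11 + M22 + M33)s - det A, where Mii is the 2×2 principal minor of A obtained by deleting row i and column i.
tr A = (-9) + 3 + (-4) = -10; M11 = 3·(-4) - (-5)·0 = -12 - 0 = -12; M22 = (-9)·(-4) - 2·0 = 36 - 0 = 36; M33 = (-9)·3 - (-4)·8 = -27 - (-32) = 5; sum of minors = 29.
det A = (-9)·(3·(-4) - (-5)·0) - (-4)·(8·(-4) - (-5)·0) + 2·(8·0 - 3·0) = (-9)·(-12) - (-4)·(-32) + 2·0 = -20.
So p(s) = det(sI - A) = s^3 + 10s^2 + 29s + 20.
Rational-root test: any integer root divides 20. Testing small divisors, s = -1 works: p(-1) = -1 + 10 + (-29) + 20 = 0, so (s + 1) is a factor.
Dividing, p(s) = (s + 1)(s^2 + 9s + 20).
Factor s^2 + 9s + 20: two numbers with sum -9 and product 20 are -4 and -5, so s^2 + 9s + 20 = (s + 4)(s + 5).
Hence p(s) = (s + 1) (s + 4) (s + 5), with roots -5, -4, -1.
The eigenvalues -5, -4, -1 are distinct and real, so A is diagonalisable and x(t) = e^{At} x(0) = V diag(e^{λ_i t}) V^{-1} x(0), where the columns of V are the eigenvectors.
λ = -5: A - (-5)I = [[-4, -4, 2], [8, 8, -5], [0, 0, 1]]. v must be orthogonal to every row; (row 1) × (row 2) = [4, -4, 0], so take v_1 = [1, -1, 0]^T.
λ = -4: A - (-4)I = [[-5, -4, 2], [8, 7, -5], [0, 0, 0]]. v must be orthogonal to every row; (row 1) × (row 2) = [6, -9, -3], so take v_2 = [-2, 3, 1]^T.
λ = -1: A - (-1)I = [[-8, -4, 2], [8, 4, -5], [0, 0, -3]]. v must be orthogonal to every row; (row 1) × (row 2) = [12, -24, 0], so take v_3 = [1, -2, 0]^T.
V = [v_1 v_2 v_3] = [[1, -2, 1], [-1, 3, -2], [0, 1, 0]] has det V = 1, so V^{-1} = adj(V)/det V = [[2, 1, 1], [0, 0, 1], [-1, -1, 1]].
Modal coordinates z(0) = V^{-1} x(0): 2·1 + 1·3 + 1·(-1) = 4; 0·1 + 0·3 + 1·(-1) = -1; (-1)·1 + (-1)·3 + 1·(-1) = -5; so z(0) = [4, -1, -5]^T.
x_1(t) = Σ_i (v_i)_1 · z_i(0) · e^{λ_i t} (row 1 of V times the modal terms).
x_1(0.5) = 1·4·e^{-5·0.5} + (-2)·(-1)·e^{-4·0.5} + 1·(-5)·e^{-1·0.5} = 4·0.082085 + 2·0.135335 + (-5)·0.606531 = -2.4336.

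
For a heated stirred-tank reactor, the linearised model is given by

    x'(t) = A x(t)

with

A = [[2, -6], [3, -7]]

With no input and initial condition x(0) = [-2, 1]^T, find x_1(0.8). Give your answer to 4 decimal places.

-2.5329

det(sI - A) = s^2 - (tr A)s + det A, with tr A = 2 + (-7) = -5 and det A = 2·(-7) - (-6)·3 = -14 - (-18) = 4.
So p(s) = det(sI - A) = s^2 + 5s + 4.
Factor s^2 + 5s + 4: two numbers with sum -5 and product 4 are -1 and -4, so s^2 + 5s + 4 = (s + 1)(s + 4).
Hence p(s) = (s + 1) (s + 4), with roots -4, -1.
The eigenvalues -4, -1 are distinct and real, so A is diagonalisable and x(t) = e^{At} x(0) = V diag(e^{λ_i t}) V^{-1} x(0), where the columns of V are the eigenvectors.
λ = -4: A - (-4)I = [[6, -6], [3, -3]]. Row 1 gives 6·v1 + (-6)·v2 = 0, so take v_1 = [1, 1]^T.
λ = -1: A - (-1)I = [[3, -6], [3, -6]]. Row 1 gives 3·v1 + (-6)·v2 = 0, so take v_2 = [2, 1]^T.
V = [v_1 v_2] = [[1, 2], [1, 1]] has det V = -1, so V^{-1} = adj(V)/det V = [[-1, 2], [1, -1]].
Modal coordinates z(0) = V^{-1} x(0): (-1)·(-2) + 2·1 = 4; 1·(-2) + (-1)·1 = -3; so z(0) = [4, -3]^T.
x_1(t) = Σ_i (v_i)_1 · z_i(0) · e^{λ_i t} (row 1 of V times the modal terms).
x_1(0.8) = 1·4·e^{-4·0.8} + 2·(-3)·e^{-1·0.8} = 4·0.040762 + (-6)·0.449329 = -2.5329.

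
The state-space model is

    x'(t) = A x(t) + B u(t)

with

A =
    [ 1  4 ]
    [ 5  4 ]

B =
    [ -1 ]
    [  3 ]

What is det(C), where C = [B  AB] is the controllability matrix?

AB = [[11], [7]]
Controllability matrix C = [B  AB] = [[-1, 11], [3, 7]]
det(C) = (-1)·7 - 11·3 = -7 - 33 = -40
Since det(C) ≠ 0, rank(C) = 2 and the system is completely controllable.

-40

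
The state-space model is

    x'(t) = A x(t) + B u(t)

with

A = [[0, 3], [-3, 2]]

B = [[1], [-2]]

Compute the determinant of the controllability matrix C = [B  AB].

-19

AB = [[-6], [-7]]
Controllability matrix C = [B  AB] = [[1, -6], [-2, -7]]
det(C) = 1·(-7) - (-6)·(-2) = -7 - 12 = -19
Since det(C) ≠ 0, rank(C) = 2 and the system is completely controllable.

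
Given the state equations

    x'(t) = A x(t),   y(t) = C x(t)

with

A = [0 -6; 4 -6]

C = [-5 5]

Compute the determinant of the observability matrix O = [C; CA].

-100

CA = [[20, 0]]
Observability matrix O = [C; CA] = [[-5, 5], [20, 0]]
det(O) = (-5)·0 - 5·20 = 0 - 100 = -100
Since det(O) ≠ 0, rank(O) = 2 and the system is completely observable.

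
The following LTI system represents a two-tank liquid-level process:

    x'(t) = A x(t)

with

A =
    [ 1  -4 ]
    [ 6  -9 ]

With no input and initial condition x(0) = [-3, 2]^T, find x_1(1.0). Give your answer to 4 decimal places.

-0.5799

det(sI - A) = s^2 - (tr A)s + det A, with tr A = 1 + (-9) = -8 and det A = 1·(-9) - (-4)·6 = -9 - (-24) = 15.
So p(s) = det(sI - A) = s^2 + 8s + 15.
Factor s^2 + 8s + 15: two numbers with sum -8 and product 15 are -3 and -5, so s^2 + 8s + 15 = (s + 3)(s + 5).
Hence p(s) = (s + 3) (s + 5), with roots -5, -3.
The eigenvalues -5, -3 are distinct and real, so A is diagonalisable and x(t) = e^{At} x(0) = V diag(e^{λ_i t}) V^{-1} x(0), where the columns of V are the eigenvectors.
λ = -5: A - (-5)I = [[6, -4], [6, -4]]. Row 1 gives 6·v1 + (-4)·v2 = 0, so take v_1 = [2, 3]^T.
λ = -3: A - (-3)I = [[4, -4], [6, -6]]. Row 1 gives 4·v1 + (-4)·v2 = 0, so take v_2 = [1, 1]^T.
V = [v_1 v_2] = [[2, 1], [3, 1]] has det V = -1, so V^{-1} = adj(V)/det V = [[-1, 1], [3, -2]].
Modal coordinates z(0) = V^{-1} x(0): (-1)·(-3) + 1·2 = 5; 3·(-3) + (-2)·2 = -13; so z(0) = [5, -13]^T.
x_1(t) = Σ_i (v_i)_1 · z_i(0) · e^{λ_i t} (row 1 of V times the modal terms).
x_1(1.0) = 2·5·e^{-5·1.0} + 1·(-13)·e^{-3·1.0} = 10·0.006738 + (-13)·0.049787 = -0.5799.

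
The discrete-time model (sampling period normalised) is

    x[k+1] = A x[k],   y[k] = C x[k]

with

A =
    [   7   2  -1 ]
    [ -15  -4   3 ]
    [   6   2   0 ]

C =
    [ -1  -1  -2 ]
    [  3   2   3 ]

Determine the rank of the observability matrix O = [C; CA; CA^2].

2

CA = [[-4, -2, -2], [9, 4, 3]]
CA^2 = [[-10, -4, -2], [21, 8, 3]]
Observability matrix O = [C; CA; CA^2] = [[-1, -1, -2], [3, 2, 3], [-4, -2, -2], [9, 4, 3], [-10, -4, -2], [21, 8, 3]]
The columns c1, c2, c3 of O are linearly dependent: c1 - 3·c2 + c3 = 0 (check each entry), so rank(O) ≤ 2.
The 2×2 minor from rows 1, 2, columns 1, 2 is (-1)·2 - (-1)·3 = -2 - (-3) = 1 ≠ 0, so rank(O) = 2.
rank(O) = 2 < n = 3, so the pair (A, C) is not completely observable.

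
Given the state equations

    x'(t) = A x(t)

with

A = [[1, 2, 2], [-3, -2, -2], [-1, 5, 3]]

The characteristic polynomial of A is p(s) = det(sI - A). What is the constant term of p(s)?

Expand det(sI - A) for the 3×3 matrix.
p(s) = s^3 - 2s^2 + 13s + 8.
(Check: constant term = det(-A) = (-1)^3 det A = 8; coefficient of s^2 = -tr A = -2.)
The constant term is 8.

8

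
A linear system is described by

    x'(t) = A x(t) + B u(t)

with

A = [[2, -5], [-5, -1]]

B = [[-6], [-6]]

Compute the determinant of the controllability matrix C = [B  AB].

-108

AB = [[18], [36]]
Controllability matrix C = [B  AB] = [[-6, 18], [-6, 36]]
det(C) = (-6)·36 - 18·(-6) = -216 - (-108) = -108
Since det(C) ≠ 0, rank(C) = 2 and the system is completely controllable.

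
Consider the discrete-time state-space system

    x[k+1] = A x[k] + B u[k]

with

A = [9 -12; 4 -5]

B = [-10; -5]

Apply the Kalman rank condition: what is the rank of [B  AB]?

1

AB = [[-30], [-15]]
Controllability matrix C = [B  AB] = [[-10, -30], [-5, -15]]
Every column of C is a scalar multiple of column 1 = [-10, -5] (multipliers 1, 3), so the columns span a one-dimensional space.
C ≠ 0, hence rank(C) = 1.
rank(C) = 1 < n = 2, so the pair (A, B) is not completely controllable.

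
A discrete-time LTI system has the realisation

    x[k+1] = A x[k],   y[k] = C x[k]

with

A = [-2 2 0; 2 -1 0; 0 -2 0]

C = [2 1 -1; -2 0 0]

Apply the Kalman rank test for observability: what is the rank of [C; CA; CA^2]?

CA = [[-2, 5, 0], [4, -4, 0]]
CA^2 = [[14, -9, 0], [-16, 12, 0]]
Observability matrix O = [C; CA; CA^2] = [[2, 1, -1], [-2, 0, 0], [-2, 5, 0], [4, -4, 0], [14, -9, 0], [-16, 12, 0]]
Take the 3×3 submatrix of O formed by rows 1, 2, 3: [[2, 1, -1], [-2, 0, 0], [-2, 5, 0]]. Its determinant is 2·(0·0 - 0·5) - 1·((-2)·0 - 0·(-2)) + (-1)·((-2)·5 - 0·(-2)) = 2·0 - 1·0 + (-1)·(-10) = 10 ≠ 0.
So rank(O) ≥ 3; since O has 3 columns, rank(O) = 3.
rank(O) = 3 = n, so the pair (A, C) is completely observable.

3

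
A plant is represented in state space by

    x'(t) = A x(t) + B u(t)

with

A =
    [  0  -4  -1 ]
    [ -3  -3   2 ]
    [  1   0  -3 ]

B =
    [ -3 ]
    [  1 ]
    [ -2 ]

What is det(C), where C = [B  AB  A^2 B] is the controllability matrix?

45

AB = [[-2], [2], [3]]
A^2B = [[-11], [6], [-11]]
Controllability matrix C = [B  AB  A^2B] = [[-3, -2, -11], [1, 2, 6], [-2, 3, -11]]
Expanding along the first row, det(C) = (-3)·(2·(-11) - 6·3) - (-2)·(1·(-11) - 6·(-2)) + (-11)·(1·3 - 2·(-2)) = (-3)·(-40) - (-2)·1 + (-11)·7 = 45
Since det(C) ≠ 0, rank(C) = 3 and the system is completely controllable.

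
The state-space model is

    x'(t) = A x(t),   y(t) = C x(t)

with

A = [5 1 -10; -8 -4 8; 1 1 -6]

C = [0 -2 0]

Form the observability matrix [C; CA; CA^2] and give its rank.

CA = [[16, 8, -16]]
CA^2 = [[0, -32, 0]]
Observability matrix O = [C; CA; CA^2] = [[0, -2, 0], [16, 8, -16], [0, -32, 0]]
The columns c1, c2, c3 of O are linearly dependent: c1 + c3 = 0 (check each entry), so rank(O) ≤ 2.
The 2×2 minor from rows 1, 2, columns 1, 2 is 0·8 - (-2)·16 = 0 - (-32) = 32 ≠ 0, so rank(O) = 2.
rank(O) = 2 < n = 3, so the pair (A, C) is not completely observable.

2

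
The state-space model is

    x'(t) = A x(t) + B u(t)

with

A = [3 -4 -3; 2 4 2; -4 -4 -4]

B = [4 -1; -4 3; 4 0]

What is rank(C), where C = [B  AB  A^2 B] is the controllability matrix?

AB = [[16, -15], [0, 10], [-16, -8]]
A^2B = [[96, -61], [0, -6], [0, 52]]
Controllability matrix C = [B  AB  A^2B] = [[4, -1, 16, -15, 96, -61], [-4, 3, 0, 10, 0, -6], [4, 0, -16, -8, 0, 52]]
Take the 3×3 submatrix of C formed by columns 1, 2, 3: [[4, -1, 16], [-4, 3, 0], [4, 0, -16]]. Its determinant is 4·(3·(-16) - 0·0) - (-1)·((-4)·(-16) - 0·4) + 16·((-4)·0 - 3·4) = 4·(-48) - (-1)·64 + 16·(-12) = -320 ≠ 0.
So rank(C) ≥ 3; since C has 3 rows, rank(C) = 3.
rank(C) = 3 = n, so the pair (A, B) is completely controllable.

3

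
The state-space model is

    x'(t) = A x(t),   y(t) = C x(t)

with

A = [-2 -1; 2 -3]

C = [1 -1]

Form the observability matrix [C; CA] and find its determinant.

CA = [[-4, 2]]
Observability matrix O = [C; CA] = [[1, -1], [-4, 2]]
det(O) = 1·2 - (-1)·(-4) = 2 - 4 = -2
Since det(O) ≠ 0, rank(O) = 2 and the system is completely observable.

-2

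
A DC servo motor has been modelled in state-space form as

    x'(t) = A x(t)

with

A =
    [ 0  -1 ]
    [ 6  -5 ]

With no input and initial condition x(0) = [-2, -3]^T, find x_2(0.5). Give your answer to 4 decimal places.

det(sI - A) = s^2 - (tr A)s + det A, with tr A = 0 + (-5) = -5 and det A = 0·(-5) - (-1)·6 = 0 - (-6) = 6.
So p(s) = det(sI - A) = s^2 + 5s + 6.
Factor s^2 + 5s + 6: two numbers with sum -5 and product 6 are -2 and -3, so s^2 + 5s + 6 = (s + 2)(s + 3).
Hence p(s) = (s + 2) (s + 3), with roots -3, -2.
The eigenvalues -3, -2 are distinct and real, so A is diagonalisable and x(t) = e^{At} x(0) = V diag(e^{λ_i t}) V^{-1} x(0), where the columns of V are the eigenvectors.
λ = -3: A - (-3)I = [[3, -1], [6, -2]]. Row 1 gives 3·v1 + (-1)·v2 = 0, so take v_1 = [1, 3]^T.
λ = -2: A - (-2)I = [[2, -1], [6, -3]]. Row 1 gives 2·v1 + (-1)·v2 = 0, so take v_2 = [1, 2]^T.
V = [v_1 v_2] = [[1, 1], [3, 2]] has det V = -1, so V^{-1} = adj(V)/det V = [[-2, 1], [3, -1]].
Modal coordinates z(0) = V^{-1} x(0): (-2)·(-2) + 1·(-3) = 1; 3·(-2) + (-1)·(-3) = -3; so z(0) = [1, -3]^T.
x_2(t) = Σ_i (v_i)_2 · z_i(0) · e^{λ_i t} (row 2 of V times the modal terms).
x_2(0.5) = 3·1·e^{-3·0.5} + 2·(-3)·e^{-2·0.5} = 3·0.223130 + (-6)·0.367879 = -1.5379.

-1.5379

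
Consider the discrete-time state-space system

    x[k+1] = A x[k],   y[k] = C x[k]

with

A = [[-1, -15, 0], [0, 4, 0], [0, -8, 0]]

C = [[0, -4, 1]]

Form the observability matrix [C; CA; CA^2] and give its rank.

2

CA = [[0, -24, 0]]
CA^2 = [[0, -96, 0]]
Observability matrix O = [C; CA; CA^2] = [[0, -4, 1], [0, -24, 0], [0, -96, 0]]
Column 1 of O is identically zero, so rank(O) ≤ 2.
The 2×2 minor from rows 1, 2, columns 2, 3 is (-4)·0 - 1·(-24) = 0 - (-24) = 24 ≠ 0, so rank(O) = 2.
rank(O) = 2 < n = 3, so the pair (A, C) is not completely observable.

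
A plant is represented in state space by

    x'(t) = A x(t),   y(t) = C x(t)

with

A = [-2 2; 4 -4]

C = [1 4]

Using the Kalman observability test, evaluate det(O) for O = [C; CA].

CA = [[14, -14]]
Observability matrix O = [C; CA] = [[1, 4], [14, -14]]
det(O) = 1·(-14) - 4·14 = -14 - 56 = -70
Since det(O) ≠ 0, rank(O) = 2 and the system is completely observable.

-70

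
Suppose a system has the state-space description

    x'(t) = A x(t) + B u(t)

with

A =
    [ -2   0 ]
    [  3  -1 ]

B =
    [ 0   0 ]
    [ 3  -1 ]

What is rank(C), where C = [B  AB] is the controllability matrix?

AB = [[0, 0], [-3, 1]]
Controllability matrix C = [B  AB] = [[0, 0, 0, 0], [3, -1, -3, 1]]
Every column of C is a scalar multiple of column 1 = [0, 3] (multipliers 1, -1/3, -1, 1/3), so the columns span a one-dimensional space.
C ≠ 0, hence rank(C) = 1.
rank(C) = 1 < n = 2, so the pair (A, B) is not completely controllable.

1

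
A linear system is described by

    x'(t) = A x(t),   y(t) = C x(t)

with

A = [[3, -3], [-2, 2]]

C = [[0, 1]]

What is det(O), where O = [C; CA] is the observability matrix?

2

CA = [[-2, 2]]
Observability matrix O = [C; CA] = [[0, 1], [-2, 2]]
det(O) = 0·2 - 1·(-2) = 0 - (-2) = 2
Since det(O) ≠ 0, rank(O) = 2 and the system is completely observable.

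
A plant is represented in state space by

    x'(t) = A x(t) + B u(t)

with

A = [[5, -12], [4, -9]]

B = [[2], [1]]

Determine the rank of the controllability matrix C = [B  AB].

1

AB = [[-2], [-1]]
Controllability matrix C = [B  AB] = [[2, -2], [1, -1]]
Every column of C is a scalar multiple of column 1 = [2, 1] (multipliers 1, -1), so the columns span a one-dimensional space.
C ≠ 0, hence rank(C) = 1.
rank(C) = 1 < n = 2, so the pair (A, B) is not completely controllable.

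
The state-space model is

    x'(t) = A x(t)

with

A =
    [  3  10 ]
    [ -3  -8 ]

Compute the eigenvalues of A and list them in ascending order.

det(sI - A) = s^2 - (tr A)s + det A, with tr A = 3 + (-8) = -5 and det A = 3·(-8) - 10·(-3) = -24 - (-30) = 6.
So p(s) = det(sI - A) = s^2 + 5s + 6.
Factor s^2 + 5s + 6: two numbers with sum -5 and product 6 are -2 and -3, so s^2 + 5s + 6 = (s + 2)(s + 3).
Hence p(s) = (s + 2) (s + 3), with roots -3, -2.
All eigenvalues have negative real part, so the system is asymptotically stable.

-3, -2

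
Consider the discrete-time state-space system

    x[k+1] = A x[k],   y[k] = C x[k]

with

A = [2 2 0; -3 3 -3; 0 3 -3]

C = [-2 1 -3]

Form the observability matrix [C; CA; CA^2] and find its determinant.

-918

CA = [[-7, -10, 6]]
CA^2 = [[16, -26, 12]]
Observability matrix O = [C; CA; CA^2] = [[-2, 1, -3], [-7, -10, 6], [16, -26, 12]]
Expanding along the first row, det(O) = (-2)·((-10)·12 - 6·(-26)) - 1·((-7)·12 - 6·16) + (-3)·((-7)·(-26) - (-10)·16) = (-2)·36 - 1·(-180) + (-3)·342 = -918
Since det(O) ≠ 0, rank(O) = 3 and the system is completely observable.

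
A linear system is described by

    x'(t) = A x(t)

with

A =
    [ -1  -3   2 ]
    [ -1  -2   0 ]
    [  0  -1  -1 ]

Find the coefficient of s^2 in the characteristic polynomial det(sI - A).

4

Expand det(sI - A) for the 3×3 matrix.
p(s) = s^3 + 4s^2 + 2s - 3.
(Check: constant term = det(-A) = (-1)^3 det A = -3; coefficient of s^2 = -tr A = 4.)
The coefficient of s^2 is 4.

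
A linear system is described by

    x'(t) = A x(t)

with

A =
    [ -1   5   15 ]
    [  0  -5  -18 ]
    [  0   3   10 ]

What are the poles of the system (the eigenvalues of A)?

det(sI - A) = s^3 - (tr A)s^2 + (M11 + M22 + M33)s - det A, where Mii is the 2×2 principal minor of A obtained by deleting row i and column i.
tr A = (-1) + (-5) + 10 = 4; M11 = (-5)·10 - (-18)·3 = -50 - (-54) = 4; M22 = (-1)·10 - 15·0 = -10 - 0 = -10; M33 = (-1)·(-5) - 5·0 = 5 - 0 = 5; sum of minors = -1.
det A = (-1)·((-5)·10 - (-18)·3) - 5·(0·10 - (-18)·0) + 15·(0·3 - (-5)·0) = (-1)·4 - 5·0 + 15·0 = -4.
So p(s) = det(sI - A) = s^3 - 4s^2 - s + 4.
Rational-root test: any integer root divides 4. Testing small divisors, s = -1 works: p(-1) = -1 + (-4) + 1 + 4 = 0, so (s + 1) is a factor.
Dividing, p(s) = (s + 1)(s^2 - 5s + 4).
Factor s^2 - 5s + 4: two numbers with sum 5 and product 4 are 4 and 1, so s^2 - 5s + 4 = (s - 4)(s - 1).
Hence p(s) = (s - 4) (s - 1) (s + 1), with roots -1, 1, 4.
At least one eigenvalue has non-negative real part, so the system is not asymptotically stable.

-1, 1, 4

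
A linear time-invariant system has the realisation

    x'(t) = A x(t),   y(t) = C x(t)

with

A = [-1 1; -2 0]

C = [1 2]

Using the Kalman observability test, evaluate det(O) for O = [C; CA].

CA = [[-5, 1]]
Observability matrix O = [C; CA] = [[1, 2], [-5, 1]]
det(O) = 1·1 - 2·(-5) = 1 - (-10) = 11
Since det(O) ≠ 0, rank(O) = 2 and the system is completely observable.

11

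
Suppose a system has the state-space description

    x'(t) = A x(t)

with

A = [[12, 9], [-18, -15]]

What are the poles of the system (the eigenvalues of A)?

-6, 3

det(sI - A) = s^2 - (tr A)s + det A, with tr A = 12 + (-15) = -3 and det A = 12·(-15) - 9·(-18) = -180 - (-162) = -18.
So p(s) = det(sI - A) = s^2 + 3s - 18.
Factor s^2 + 3s - 18: two numbers with sum -3 and product -18 are 3 and -6, so s^2 + 3s - 18 = (s - 3)(s + 6).
Hence p(s) = (s - 3) (s + 6), with roots -6, 3.
At least one eigenvalue has non-negative real part, so the system is not asymptotically stable.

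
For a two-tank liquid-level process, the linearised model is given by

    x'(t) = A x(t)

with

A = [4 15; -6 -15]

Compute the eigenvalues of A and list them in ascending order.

det(sI - A) = s^2 - (tr A)s + det A, with tr A = 4 + (-15) = -11 and det A = 4·(-15) - 15·(-6) = -60 - (-90) = 30.
So p(s) = det(sI - A) = s^2 + 11s + 30.
Factor s^2 + 11s + 30: two numbers with sum -11 and product 30 are -5 and -6, so s^2 + 11s + 30 = (s + 5)(s + 6).
Hence p(s) = (s + 5) (s + 6), with roots -6, -5.
All eigenvalues have negative real part, so the system is asymptotically stable.

-6, -5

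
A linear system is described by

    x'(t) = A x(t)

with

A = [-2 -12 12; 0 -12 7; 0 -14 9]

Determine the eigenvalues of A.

det(sI - A) = s^3 - (tr A)s^2 + (M11 + M22 + M33)s - det A, where Mii is the 2×2 principal minor of A obtained by deleting row i and column i.
tr A = (-2) + (-12) + 9 = -5; M11 = (-12)·9 - 7·(-14) = -108 - (-98) = -10; M22 = (-2)·9 - 12·0 = -18 - 0 = -18; M33 = (-2)·(-12) - (-12)·0 = 24 - 0 = 24; sum of minors = -4.
det A = (-2)·((-12)·9 - 7·(-14)) - (-12)·(0·9 - 7·0) + 12·(0·(-14) - (-12)·0) = (-2)·(-10) - (-12)·0 + 12·0 = 20.
So p(s) = det(sI - A) = s^3 + 5s^2 - 4s - 20.
Rational-root test: any integer root divides -20. Testing small divisors, s = -2 works: p(-2) = -8 + 20 + 8 + (-20) = 0, so (s + 2) is a factor.
Dividing, p(s) = (s + 2)(s^2 + 3s - 10).
Factor s^2 + 3s - 10: two numbers with sum -3 and product -10 are 2 and -5, so s^2 + 3s - 10 = (s - 2)(s + 5).
Hence p(s) = (s - 2) (s + 2) (s + 5), with roots -5, -2, 2.
At least one eigenvalue has non-negative real part, so the system is not asymptotically stable.

-5, -2, 2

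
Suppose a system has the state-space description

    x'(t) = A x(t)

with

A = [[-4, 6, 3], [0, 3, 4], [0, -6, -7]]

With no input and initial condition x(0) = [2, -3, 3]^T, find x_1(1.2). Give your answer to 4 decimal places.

det(sI - A) = s^3 - (tr A)s^2 + (M11 + M22 + M33)s - det A, where Mii is the 2×2 principal minor of A obtained by deleting row i and column i.
tr A = (-4) + 3 + (-7) = -8; M11 = 3·(-7) - 4·(-6) = -21 - (-24) = 3; M22 = (-4)·(-7) - 3·0 = 28 - 0 = 28; M33 = (-4)·3 - 6·0 = -12 - 0 = -12; sum of minors = 19.
det A = (-4)·(3·(-7) - 4·(-6)) - 6·(0·(-7) - 4·0) + 3·(0·(-6) - 3·0) = (-4)·3 - 6·0 + 3·0 = -12.
So p(s) = det(sI - A) = s^3 + 8s^2 + 19s + 12.
Rational-root test: any integer root divides 12. Testing small divisors, s = -1 works: p(-1) = -1 + 8 + (-19) + 12 = 0, so (s + 1) is a factor.
Dividing, p(s) = (s + 1)(s^2 + 7s + 12).
Factor s^2 + 7s + 12: two numbers with sum -7 and product 12 are -3 and -4, so s^2 + 7s + 12 = (s + 3)(s + 4).
Hence p(s) = (s + 1) (s + 3) (s + 4), with roots -4, -3, -1.
The eigenvalues -4, -3, -1 are distinct and real, so A is diagonalisable and x(t) = e^{At} x(0) = V diag(e^{λ_i t}) V^{-1} x(0), where the columns of V are the eigenvectors.
λ = -4: A - (-4)I = [[0, 6, 3], [0, 7, 4], [0, -6, -3]]. v must be orthogonal to every row; (row 1) × (row 2) = [3, 0, 0], so take v_1 = [1, 0, 0]^T.
λ = -3: A - (-3)I = [[-1, 6, 3], [0, 6, 4], [0, -6, -4]]. v must be orthogonal to every row; (row 1) × (row 2) = [6, 4, -6], so take v_2 = [-3, -2, 3]^T.
λ = -1: A - (-1)I = [[-3, 6, 3], [0, 4, 4], [0, -6, -6]]. v must be orthogonal to every row; (row 1) × (row 2) = [12, 12, -12], so take v_3 = [-1, -1, 1]^T.
V = [v_1 v_2 v_3] = [[1, -3, -1], [0, -2, -1], [0, 3, 1]] has det V = 1, so V^{-1} = adj(V)/det V = [[1, 0, 1], [0, 1, 1], [0, -3, -2]].
Modal coordinates z(0) = V^{-1} x(0): 1·2 + 0·(-3) + 1·3 = 5; 0·2 + 1·(-3) + 1·3 = 0; 0·2 + (-3)·(-3) + (-2)·3 = 3; so z(0) = [5, 0, 3]^T.
x_1(t) = Σ_i (v_i)_1 · z_i(0) · e^{λ_i t} (row 1 of V times the modal terms).
x_1(1.2) = 1·5·e^{-4·1.2} + (-3)·0·e^{-3·1.2} + (-1)·3·e^{-1·1.2} = 5·0.008230 + 0·0.027324 + (-3)·0.301194 = -0.8624.

-0.8624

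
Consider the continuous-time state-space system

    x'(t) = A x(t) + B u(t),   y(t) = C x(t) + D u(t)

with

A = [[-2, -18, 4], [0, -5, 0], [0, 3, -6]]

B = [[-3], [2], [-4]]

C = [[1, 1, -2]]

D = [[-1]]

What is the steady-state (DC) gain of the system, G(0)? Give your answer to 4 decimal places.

G(0) = C(-A)^{-1}B + D = -C A^{-1} B + D.
det A = -60, so A^{-1} = (1/-60)·adj(A) = [[-1/2, 8/5, -1/3], [0, -1/5, 0], [0, -1/10, -1/6]]
A^{-1} B = [181/30, -2/5, 7/15]^T
C A^{-1} B = 47/10
G(0) = D - C A^{-1} B = -1 - (47/10) = -57/10 ≈ -5.7000

-5.7000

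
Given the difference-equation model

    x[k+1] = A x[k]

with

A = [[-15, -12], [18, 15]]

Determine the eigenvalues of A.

det(zI - A) = z^2 - (tr A)z + det A, with tr A = (-15) + 15 = 0 and det A = (-15)·15 - (-12)·18 = -225 - (-216) = -9.
So p(z) = det(zI - A) = z^2 - 9.
Factor z^2 - 9: two numbers with sum 0 and product -9 are 3 and -3, so z^2 - 9 = (z - 3)(z + 3).
Hence p(z) = (z - 3) (z + 3), with roots -3, 3.

-3, 3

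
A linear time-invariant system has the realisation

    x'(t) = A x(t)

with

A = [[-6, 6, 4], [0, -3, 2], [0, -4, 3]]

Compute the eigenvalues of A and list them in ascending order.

det(sI - A) = s^3 - (tr A)s^2 + (M11 + M22 + M33)s - det A, where Mii is the 2×2 principal minor of A obtained by deleting row i and column i.
tr A = (-6) + (-3) + 3 = -6; M11 = (-3)·3 - 2·(-4) = -9 - (-8) = -1; M22 = (-6)·3 - 4·0 = -18 - 0 = -18; M33 = (-6)·(-3) - 6·0 = 18 - 0 = 18; sum of minors = -1.
det A = (-6)·((-3)·3 - 2·(-4)) - 6·(0·3 - 2·0) + 4·(0·(-4) - (-3)·0) = (-6)·(-1) - 6·0 + 4·0 = 6.
So p(s) = det(sI - A) = s^3 + 6s^2 - s - 6.
Rational-root test: any integer root divides -6. Testing small divisors, s = -1 works: p(-1) = -1 + 6 + 1 + (-6) = 0, so (s + 1) is a factor.
Dividing, p(s) = (s + 1)(s^2 + 5s - 6).
Factor s^2 + 5s - 6: two numbers with sum -5 and product -6 are 1 and -6, so s^2 + 5s - 6 = (s - 1)(s + 6).
Hence p(s) = (s - 1) (s + 1) (s + 6), with roots -6, -1, 1.
At least one eigenvalue has non-negative real part, so the system is not asymptotically stable.

-6, -1, 1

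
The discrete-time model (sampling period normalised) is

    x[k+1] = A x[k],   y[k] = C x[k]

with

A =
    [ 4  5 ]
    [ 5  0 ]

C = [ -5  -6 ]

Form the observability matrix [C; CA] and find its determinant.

CA = [[-50, -25]]
Observability matrix O = [C; CA] = [[-5, -6], [-50, -25]]
det(O) = (-5)·(-25) - (-6)·(-50) = 125 - 300 = -175
Since det(O) ≠ 0, rank(O) = 2 and the system is completely observable.

-175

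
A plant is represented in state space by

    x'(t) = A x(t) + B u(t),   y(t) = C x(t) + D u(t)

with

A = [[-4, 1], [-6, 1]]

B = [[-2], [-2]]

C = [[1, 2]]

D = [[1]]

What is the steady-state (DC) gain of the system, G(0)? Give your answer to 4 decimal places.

5.0000

G(0) = C(-A)^{-1}B + D = -C A^{-1} B + D.
det A = 2, so A^{-1} = (1/2)·adj(A) = [[1/2, -1/2], [3, -2]]
A^{-1} B = [0, -2]^T
C A^{-1} B = -4
G(0) = D - C A^{-1} B = 1 - (-4) = 5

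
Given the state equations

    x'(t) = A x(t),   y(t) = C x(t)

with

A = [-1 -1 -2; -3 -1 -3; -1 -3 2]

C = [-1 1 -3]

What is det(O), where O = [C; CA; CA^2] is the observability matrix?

CA = [[1, 9, -7]]
CA^2 = [[-21, 11, -43]]
Observability matrix O = [C; CA; CA^2] = [[-1, 1, -3], [1, 9, -7], [-21, 11, -43]]
Expanding along the first row, det(O) = (-1)·(9·(-43) - (-7)·11) - 1·(1·(-43) - (-7)·(-21)) + (-3)·(1·11 - 9·(-21)) = (-1)·(-310) - 1·(-190) + (-3)·200 = -100
Since det(O) ≠ 0, rank(O) = 3 and the system is completely observable.

-100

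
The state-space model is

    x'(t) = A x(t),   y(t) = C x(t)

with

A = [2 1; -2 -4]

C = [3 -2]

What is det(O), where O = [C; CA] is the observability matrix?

53

CA = [[10, 11]]
Observability matrix O = [C; CA] = [[3, -2], [10, 11]]
det(O) = 3·11 - (-2)·10 = 33 - (-20) = 53
Since det(O) ≠ 0, rank(O) = 2 and the system is completely observable.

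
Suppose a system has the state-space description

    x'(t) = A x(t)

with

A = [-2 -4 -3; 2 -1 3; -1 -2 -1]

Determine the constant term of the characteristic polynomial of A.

Expand det(sI - A) for the 3×3 matrix.
p(s) = s^3 + 4s^2 + 16s - 5.
(Check: constant term = det(-A) = (-1)^3 det A = -5; coefficient of s^2 = -tr A = 4.)
The constant term is -5.

-5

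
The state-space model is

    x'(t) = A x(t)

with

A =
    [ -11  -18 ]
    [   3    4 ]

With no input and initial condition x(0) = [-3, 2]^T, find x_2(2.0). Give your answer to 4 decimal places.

0.0549

det(sI - A) = s^2 - (tr A)s + det A, with tr A = (-11) + 4 = -7 and det A = (-11)·4 - (-18)·3 = -44 - (-54) = 10.
So p(s) = det(sI - A) = s^2 + 7s + 10.
Factor s^2 + 7s + 10: two numbers with sum -7 and product 10 are -2 and -5, so s^2 + 7s + 10 = (s + 2)(s + 5).
Hence p(s) = (s + 2) (s + 5), with roots -5, -2.
The eigenvalues -5, -2 are distinct and real, so A is diagonalisable and x(t) = e^{At} x(0) = V diag(e^{λ_i t}) V^{-1} x(0), where the columns of V are the eigenvectors.
λ = -5: A - (-5)I = [[-6, -18], [3, 9]]. Row 1 gives (-6)·v1 + (-18)·v2 = 0, so take v_1 = [3, -1]^T.
λ = -2: A - (-2)I = [[-9, -18], [3, 6]]. Row 1 gives (-9)·v1 + (-18)·v2 = 0, so take v_2 = [-2, 1]^T.
V = [v_1 v_2] = [[3, -2], [-1, 1]] has det V = 1, so V^{-1} = adj(V)/det V = [[1, 2], [1, 3]].
Modal coordinates z(0) = V^{-1} x(0): 1·(-3) + 2·2 = 1; 1·(-3) + 3·2 = 3; so z(0) = [1, 3]^T.
x_2(t) = Σ_i (v_i)_2 · z_i(0) · e^{λ_i t} (row 2 of V times the modal terms).
x_2(2.0) = (-1)·1·e^{-5·2.0} + 1·3·e^{-2·2.0} = (-1)·0.000045 + 3·0.018316 = 0.0549.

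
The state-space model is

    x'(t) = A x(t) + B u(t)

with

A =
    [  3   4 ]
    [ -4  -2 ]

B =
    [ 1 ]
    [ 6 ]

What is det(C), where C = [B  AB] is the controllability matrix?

-178

AB = [[27], [-16]]
Controllability matrix C = [B  AB] = [[1, 27], [6, -16]]
det(C) = 1·(-16) - 27·6 = -16 - 162 = -178
Since det(C) ≠ 0, rank(C) = 2 and the system is completely controllable.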